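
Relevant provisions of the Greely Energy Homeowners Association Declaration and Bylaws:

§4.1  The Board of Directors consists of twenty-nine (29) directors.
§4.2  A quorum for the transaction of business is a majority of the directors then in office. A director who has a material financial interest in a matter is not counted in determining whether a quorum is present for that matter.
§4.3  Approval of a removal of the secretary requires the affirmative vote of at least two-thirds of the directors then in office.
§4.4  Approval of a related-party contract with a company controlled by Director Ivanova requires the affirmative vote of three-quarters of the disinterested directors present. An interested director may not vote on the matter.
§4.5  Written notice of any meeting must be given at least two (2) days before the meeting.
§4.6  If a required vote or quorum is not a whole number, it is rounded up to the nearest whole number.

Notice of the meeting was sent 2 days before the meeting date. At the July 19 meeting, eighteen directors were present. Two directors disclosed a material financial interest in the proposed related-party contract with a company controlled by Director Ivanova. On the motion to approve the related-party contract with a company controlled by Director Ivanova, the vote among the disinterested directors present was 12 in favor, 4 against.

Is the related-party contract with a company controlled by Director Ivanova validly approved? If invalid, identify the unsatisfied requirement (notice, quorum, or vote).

Valid — all requirements satisfied.

Notice: 2 days given; 2 required (2 ≥ 2). Satisfied.
Quorum: 18 present, but the 2 interested directors do not count, leaving 16. Quorum is 15. Satisfied.
Vote: the related-party contract with a company controlled by Director Ivanova requires three-fourths of the disinterested directors present (18 − 2 = 16). 3/4 of 16 = 12, so 12 affirmative votes are needed; 12 voted in favor. Satisfied.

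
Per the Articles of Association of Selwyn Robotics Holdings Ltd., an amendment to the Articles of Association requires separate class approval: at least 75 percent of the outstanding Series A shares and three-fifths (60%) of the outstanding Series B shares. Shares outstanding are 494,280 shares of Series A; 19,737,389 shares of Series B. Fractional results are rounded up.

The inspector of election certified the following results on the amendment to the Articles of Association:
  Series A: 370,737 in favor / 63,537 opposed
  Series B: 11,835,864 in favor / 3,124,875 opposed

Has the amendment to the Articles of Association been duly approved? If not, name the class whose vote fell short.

Series A: 3/4 of 494280 = 370710; 370,710 required, 370,737 in favor — approved.
Series B: 3/5 of 19737389 = 11842433.40, rounded up to 11842434; 11,842,434 required, 11,835,864 in favor — not approved.

Not approved — the Series B shares did not give the required vote.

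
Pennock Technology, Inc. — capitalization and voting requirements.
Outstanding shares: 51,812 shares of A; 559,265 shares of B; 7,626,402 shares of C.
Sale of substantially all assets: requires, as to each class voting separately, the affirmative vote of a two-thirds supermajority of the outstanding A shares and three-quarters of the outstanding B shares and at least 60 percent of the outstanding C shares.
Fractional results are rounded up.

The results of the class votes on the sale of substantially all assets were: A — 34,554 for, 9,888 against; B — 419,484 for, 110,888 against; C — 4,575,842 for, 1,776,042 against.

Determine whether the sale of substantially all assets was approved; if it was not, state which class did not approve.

Approved — every class gave the required vote.

A: 2/3 of 51812 = 34541.33, rounded up to 34542; 34,542 required, 34,554 in favor — approved.
B: 3/4 of 559265 = 419448.75, rounded up to 419449; 419,449 required, 419,484 in favor — approved.
C: 3/5 of 7626402 = 4575841.20, rounded up to 4575842; 4,575,842 required, 4,575,842 in favor — approved.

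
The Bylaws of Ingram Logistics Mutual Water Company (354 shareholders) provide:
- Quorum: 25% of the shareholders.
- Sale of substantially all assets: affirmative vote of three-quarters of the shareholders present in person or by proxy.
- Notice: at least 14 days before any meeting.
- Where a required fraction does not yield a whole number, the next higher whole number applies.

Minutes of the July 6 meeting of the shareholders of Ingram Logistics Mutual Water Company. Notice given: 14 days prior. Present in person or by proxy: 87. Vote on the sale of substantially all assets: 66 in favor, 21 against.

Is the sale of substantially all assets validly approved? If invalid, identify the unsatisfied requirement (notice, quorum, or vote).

Notice: 14 days given; 14 required. Satisfied.
Quorum: 25% of 354 = 88.50, rounded up to 89; 87 present. Not satisfied.
Vote: requires three-fourths of those present (87); 3/4 of 87 = 65.25, rounded up to 66, so 66 needed; 66 in favor. Satisfied.

Invalid — quorum requirement not satisfied.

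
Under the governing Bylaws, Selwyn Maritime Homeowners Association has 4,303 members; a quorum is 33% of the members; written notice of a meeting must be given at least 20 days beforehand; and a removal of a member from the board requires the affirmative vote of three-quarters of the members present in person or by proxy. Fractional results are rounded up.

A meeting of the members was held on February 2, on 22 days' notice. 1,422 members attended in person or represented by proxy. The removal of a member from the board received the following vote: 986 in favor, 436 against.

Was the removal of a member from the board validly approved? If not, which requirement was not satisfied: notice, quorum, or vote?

Invalid — vote requirement not satisfied.

Notice: 22 days given; 20 required. Satisfied.
Quorum: 33% of 4,303 = 1,419.99, rounded up to 1,420; 1,422 present. Satisfied.
Vote: requires three-fourths of those present (1,422); 3/4 of 1422 = 1066.50, rounded up to 1067, so 1,067 needed; 986 in favor. Not satisfied.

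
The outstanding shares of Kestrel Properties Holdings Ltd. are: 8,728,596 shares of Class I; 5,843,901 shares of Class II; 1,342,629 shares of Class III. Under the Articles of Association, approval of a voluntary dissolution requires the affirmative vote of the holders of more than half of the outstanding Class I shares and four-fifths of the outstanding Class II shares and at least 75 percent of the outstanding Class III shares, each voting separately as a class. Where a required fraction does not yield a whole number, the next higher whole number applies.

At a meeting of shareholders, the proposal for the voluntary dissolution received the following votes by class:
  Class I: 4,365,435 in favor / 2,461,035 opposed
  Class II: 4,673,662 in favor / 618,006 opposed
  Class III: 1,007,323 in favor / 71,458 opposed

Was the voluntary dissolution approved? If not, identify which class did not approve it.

Not approved — the Class II shares did not give the required vote.

Class I: a majority of 8728596 is 4364299; 4,364,299 required, 4,365,435 in favor — approved.
Class II: 4/5 of 5843901 = 4675120.80, rounded up to 4675121; 4,675,121 required, 4,673,662 in favor — not approved.
Class III: 3/4 of 1342629 = 1006971.75, rounded up to 1006972; 1,006,972 required, 1,007,323 in favor — approved.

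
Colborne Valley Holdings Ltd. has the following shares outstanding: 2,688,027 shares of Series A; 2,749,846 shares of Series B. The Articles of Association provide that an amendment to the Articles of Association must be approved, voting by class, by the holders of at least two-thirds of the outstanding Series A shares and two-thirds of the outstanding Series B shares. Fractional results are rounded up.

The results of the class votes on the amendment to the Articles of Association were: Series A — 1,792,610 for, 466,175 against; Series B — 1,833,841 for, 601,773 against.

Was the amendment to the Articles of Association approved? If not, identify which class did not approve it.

Series A: 2/3 of 2688027 = 1792018; 1,792,018 required, 1,792,610 in favor — approved.
Series B: 2/3 of 2749846 = 1833230.67, rounded up to 1833231; 1,833,231 required, 1,833,841 in favor — approved.

Approved — every class gave the required vote.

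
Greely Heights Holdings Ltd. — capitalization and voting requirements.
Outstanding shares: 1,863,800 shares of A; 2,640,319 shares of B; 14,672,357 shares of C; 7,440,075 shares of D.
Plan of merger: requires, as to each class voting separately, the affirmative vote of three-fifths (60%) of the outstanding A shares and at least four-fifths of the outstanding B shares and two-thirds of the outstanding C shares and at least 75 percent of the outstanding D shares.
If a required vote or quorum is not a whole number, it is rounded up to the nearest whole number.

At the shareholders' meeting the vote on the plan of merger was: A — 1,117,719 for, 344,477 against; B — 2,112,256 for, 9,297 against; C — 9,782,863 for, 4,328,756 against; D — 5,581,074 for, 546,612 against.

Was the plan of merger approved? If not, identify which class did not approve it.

Not approved — the A shares did not give the required vote.

A: 3/5 of 1863800 = 1118280; 1,118,280 required, 1,117,719 in favor — not approved.
B: 4/5 of 2640319 = 2112255.20, rounded up to 2112256; 2,112,256 required, 2,112,256 in favor — approved.
C: 2/3 of 14672357 = 9781571.33, rounded up to 9781572; 9,781,572 required, 9,782,863 in favor — approved.
D: 3/4 of 7440075 = 5580056.25, rounded up to 5580057; 5,580,057 required, 5,581,074 in favor — approved.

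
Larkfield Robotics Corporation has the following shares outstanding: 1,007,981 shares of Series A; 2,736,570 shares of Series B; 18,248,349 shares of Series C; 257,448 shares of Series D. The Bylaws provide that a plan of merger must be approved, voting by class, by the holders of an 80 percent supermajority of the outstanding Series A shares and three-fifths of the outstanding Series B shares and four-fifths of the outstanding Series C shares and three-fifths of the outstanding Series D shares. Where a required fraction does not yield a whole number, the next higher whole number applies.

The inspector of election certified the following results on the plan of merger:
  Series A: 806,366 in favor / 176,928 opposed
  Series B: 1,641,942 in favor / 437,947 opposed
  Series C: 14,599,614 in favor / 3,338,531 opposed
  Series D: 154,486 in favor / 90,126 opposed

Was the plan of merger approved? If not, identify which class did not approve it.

Series A: 4/5 of 1007981 = 806384.80, rounded up to 806385; 806,385 required, 806,366 in favor — not approved.
Series B: 3/5 of 2736570 = 1641942; 1,641,942 required, 1,641,942 in favor — approved.
Series C: 4/5 of 18248349 = 14598679.20, rounded up to 14598680; 14,598,680 required, 14,599,614 in favor — approved.
Series D: 3/5 of 257448 = 154468.80, rounded up to 154469; 154,469 required, 154,486 in favor — approved.

Not approved — the Series A shares did not give the required vote.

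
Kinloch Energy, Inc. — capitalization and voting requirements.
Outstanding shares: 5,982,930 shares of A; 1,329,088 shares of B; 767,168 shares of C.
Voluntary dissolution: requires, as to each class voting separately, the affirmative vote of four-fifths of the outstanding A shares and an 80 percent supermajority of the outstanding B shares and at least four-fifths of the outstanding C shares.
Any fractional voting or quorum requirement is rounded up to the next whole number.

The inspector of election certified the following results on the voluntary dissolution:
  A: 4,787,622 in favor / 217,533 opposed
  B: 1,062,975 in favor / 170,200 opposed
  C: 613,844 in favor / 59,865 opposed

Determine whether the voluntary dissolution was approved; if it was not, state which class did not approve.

Not approved — the B shares did not give the required vote.

A: 4/5 of 5982930 = 4786344; 4,786,344 required, 4,787,622 in favor — approved.
B: 4/5 of 1329088 = 1063270.40, rounded up to 1063271; 1,063,271 required, 1,062,975 in favor — not approved.
C: 4/5 of 767168 = 613734.40, rounded up to 613735; 613,735 required, 613,844 in favor — approved.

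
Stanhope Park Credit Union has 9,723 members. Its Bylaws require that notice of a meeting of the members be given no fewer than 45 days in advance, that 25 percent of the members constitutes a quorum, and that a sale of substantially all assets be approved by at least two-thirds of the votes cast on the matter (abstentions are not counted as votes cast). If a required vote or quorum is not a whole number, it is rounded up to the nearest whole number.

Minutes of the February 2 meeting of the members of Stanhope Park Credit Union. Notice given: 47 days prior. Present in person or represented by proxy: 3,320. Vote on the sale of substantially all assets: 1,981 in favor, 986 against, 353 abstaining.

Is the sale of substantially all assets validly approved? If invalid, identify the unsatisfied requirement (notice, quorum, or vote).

Valid — all requirements satisfied.

Notice: 47 days given; 45 required. Satisfied.
Quorum: 25% of 9,723 = 2,430.75, rounded up to 2,431; 3,320 present. Satisfied.
Vote: requires two-thirds of the votes cast (3,320 − 353 abstaining = 2,967); 2/3 of 2967 = 1978, so 1,978 needed; 1,981 in favor. Satisfied.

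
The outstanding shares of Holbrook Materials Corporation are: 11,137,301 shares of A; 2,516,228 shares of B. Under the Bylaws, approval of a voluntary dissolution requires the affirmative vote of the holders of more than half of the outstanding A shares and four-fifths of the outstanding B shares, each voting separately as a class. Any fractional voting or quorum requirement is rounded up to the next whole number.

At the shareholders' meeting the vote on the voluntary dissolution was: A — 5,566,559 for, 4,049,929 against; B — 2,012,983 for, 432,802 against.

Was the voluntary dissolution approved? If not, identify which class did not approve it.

A: a majority of 11137301 is 5568651; 5,568,651 required, 5,566,559 in favor — not approved.
B: 4/5 of 2516228 = 2012982.40, rounded up to 2012983; 2,012,983 required, 2,012,983 in favor — approved.

Not approved — the A shares did not give the required vote.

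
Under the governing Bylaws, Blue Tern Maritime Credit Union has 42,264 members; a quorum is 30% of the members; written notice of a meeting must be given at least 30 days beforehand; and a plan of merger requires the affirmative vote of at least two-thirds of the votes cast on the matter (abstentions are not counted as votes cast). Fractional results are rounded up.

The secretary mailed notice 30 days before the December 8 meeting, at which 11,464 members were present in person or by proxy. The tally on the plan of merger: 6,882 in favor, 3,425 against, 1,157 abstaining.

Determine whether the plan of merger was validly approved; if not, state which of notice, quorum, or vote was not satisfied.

Invalid — quorum requirement not satisfied.

Notice: 30 days given; 30 required. Satisfied.
Quorum: 30% of 42,264 = 12,679.20, rounded up to 12,680; 11,464 present. Not satisfied.
Vote: requires two-thirds of the votes cast (11,464 − 1,157 abstaining = 10,307); 2/3 of 10307 = 6871.33, rounded up to 6872, so 6,872 needed; 6,882 in favor. Satisfied.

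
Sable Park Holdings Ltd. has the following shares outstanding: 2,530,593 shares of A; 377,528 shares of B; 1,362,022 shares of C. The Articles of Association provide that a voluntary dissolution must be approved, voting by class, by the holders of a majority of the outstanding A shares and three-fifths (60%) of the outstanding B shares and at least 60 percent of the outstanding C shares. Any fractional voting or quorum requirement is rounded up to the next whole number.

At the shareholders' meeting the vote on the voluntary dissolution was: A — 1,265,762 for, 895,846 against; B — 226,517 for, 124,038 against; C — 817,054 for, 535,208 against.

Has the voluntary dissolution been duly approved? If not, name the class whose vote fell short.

Not approved — the C shares did not give the required vote.

A: a majority of 2530593 is 1265297; 1,265,297 required, 1,265,762 in favor — approved.
B: 3/5 of 377528 = 226516.80, rounded up to 226517; 226,517 required, 226,517 in favor — approved.
C: 3/5 of 1362022 = 817213.20, rounded up to 817214; 817,214 required, 817,054 in favor — not approved.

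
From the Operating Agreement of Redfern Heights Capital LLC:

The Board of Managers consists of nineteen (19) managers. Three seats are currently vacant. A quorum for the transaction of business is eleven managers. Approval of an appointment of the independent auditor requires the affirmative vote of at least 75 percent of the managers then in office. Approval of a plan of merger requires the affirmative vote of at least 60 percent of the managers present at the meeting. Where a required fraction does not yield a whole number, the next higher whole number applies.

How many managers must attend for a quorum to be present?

The quorum is fixed at 11.

11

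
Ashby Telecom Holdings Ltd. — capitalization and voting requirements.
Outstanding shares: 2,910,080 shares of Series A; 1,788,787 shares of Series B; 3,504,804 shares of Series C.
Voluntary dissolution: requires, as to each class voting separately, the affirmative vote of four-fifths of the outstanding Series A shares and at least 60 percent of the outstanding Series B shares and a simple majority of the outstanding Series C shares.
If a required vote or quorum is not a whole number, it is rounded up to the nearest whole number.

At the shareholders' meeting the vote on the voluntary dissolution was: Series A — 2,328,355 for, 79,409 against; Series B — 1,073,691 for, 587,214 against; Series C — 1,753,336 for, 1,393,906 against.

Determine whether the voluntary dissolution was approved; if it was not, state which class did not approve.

Approved — every class gave the required vote.

Series A: 4/5 of 2910080 = 2328064; 2,328,064 required, 2,328,355 in favor — approved.
Series B: 3/5 of 1788787 = 1073272.20, rounded up to 1073273; 1,073,273 required, 1,073,691 in favor — approved.
Series C: a majority of 3504804 is 1752403; 1,752,403 required, 1,753,336 in favor — approved.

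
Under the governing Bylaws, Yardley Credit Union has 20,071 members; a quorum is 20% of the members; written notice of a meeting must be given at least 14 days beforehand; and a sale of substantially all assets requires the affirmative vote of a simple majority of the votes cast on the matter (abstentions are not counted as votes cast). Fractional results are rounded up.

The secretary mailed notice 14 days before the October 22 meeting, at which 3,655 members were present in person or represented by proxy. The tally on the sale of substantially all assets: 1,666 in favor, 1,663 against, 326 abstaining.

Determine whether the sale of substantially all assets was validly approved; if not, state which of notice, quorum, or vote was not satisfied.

Notice: 14 days given; 14 required. Satisfied.
Quorum: 20% of 20,071 = 4,014.20, rounded up to 4,015; 3,655 present. Not satisfied.
Vote: requires a majority of the votes cast (3,655 − 326 abstaining = 3,329); a majority of 3329 is 1665, so 1,665 needed; 1,666 in favor. Satisfied.

Invalid — quorum requirement not satisfied.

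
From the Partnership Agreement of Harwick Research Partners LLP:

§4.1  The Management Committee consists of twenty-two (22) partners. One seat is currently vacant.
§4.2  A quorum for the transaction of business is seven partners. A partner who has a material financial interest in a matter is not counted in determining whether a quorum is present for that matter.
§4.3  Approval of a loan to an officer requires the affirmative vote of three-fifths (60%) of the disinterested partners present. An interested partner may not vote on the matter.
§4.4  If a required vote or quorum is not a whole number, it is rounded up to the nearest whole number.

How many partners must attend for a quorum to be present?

7

The quorum is fixed at 7.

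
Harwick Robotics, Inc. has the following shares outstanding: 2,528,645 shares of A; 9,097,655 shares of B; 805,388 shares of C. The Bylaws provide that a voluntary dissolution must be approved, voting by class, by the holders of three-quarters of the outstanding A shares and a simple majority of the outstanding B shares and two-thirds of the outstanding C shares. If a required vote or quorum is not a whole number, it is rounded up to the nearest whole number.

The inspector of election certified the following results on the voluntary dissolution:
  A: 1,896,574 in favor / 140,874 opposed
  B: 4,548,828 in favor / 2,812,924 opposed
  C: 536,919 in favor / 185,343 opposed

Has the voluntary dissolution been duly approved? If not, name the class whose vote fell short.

A: 3/4 of 2528645 = 1896483.75, rounded up to 1896484; 1,896,484 required, 1,896,574 in favor — approved.
B: a majority of 9097655 is 4548828; 4,548,828 required, 4,548,828 in favor — approved.
C: 2/3 of 805388 = 536925.33, rounded up to 536926; 536,926 required, 536,919 in favor — not approved.

Not approved — the C shares did not give the required vote.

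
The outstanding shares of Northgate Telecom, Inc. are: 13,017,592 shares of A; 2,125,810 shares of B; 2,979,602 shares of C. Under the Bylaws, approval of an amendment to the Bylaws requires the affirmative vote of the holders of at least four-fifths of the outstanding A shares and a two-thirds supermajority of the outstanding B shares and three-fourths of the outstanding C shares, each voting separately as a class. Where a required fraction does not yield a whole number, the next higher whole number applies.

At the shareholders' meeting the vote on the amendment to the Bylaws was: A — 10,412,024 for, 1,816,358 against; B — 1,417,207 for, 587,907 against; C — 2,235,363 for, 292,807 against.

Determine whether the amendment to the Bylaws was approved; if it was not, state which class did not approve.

A: 4/5 of 13017592 = 10414073.60, rounded up to 10414074; 10,414,074 required, 10,412,024 in favor — not approved.
B: 2/3 of 2125810 = 1417206.67, rounded up to 1417207; 1,417,207 required, 1,417,207 in favor — approved.
C: 3/4 of 2979602 = 2234701.50, rounded up to 2234702; 2,234,702 required, 2,235,363 in favor — approved.

Not approved — the A shares did not give the required vote.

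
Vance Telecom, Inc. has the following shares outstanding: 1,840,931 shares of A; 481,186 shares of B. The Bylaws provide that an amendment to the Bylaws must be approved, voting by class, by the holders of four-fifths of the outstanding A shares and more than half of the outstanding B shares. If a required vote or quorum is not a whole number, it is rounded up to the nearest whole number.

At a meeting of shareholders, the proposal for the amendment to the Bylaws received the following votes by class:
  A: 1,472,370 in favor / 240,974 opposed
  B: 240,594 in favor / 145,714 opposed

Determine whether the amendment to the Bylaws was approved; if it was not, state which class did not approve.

A: 4/5 of 1840931 = 1472744.80, rounded up to 1472745; 1,472,745 required, 1,472,370 in favor — not approved.
B: a majority of 481186 is 240594; 240,594 required, 240,594 in favor — approved.

Not approved — the A shares did not give the required vote.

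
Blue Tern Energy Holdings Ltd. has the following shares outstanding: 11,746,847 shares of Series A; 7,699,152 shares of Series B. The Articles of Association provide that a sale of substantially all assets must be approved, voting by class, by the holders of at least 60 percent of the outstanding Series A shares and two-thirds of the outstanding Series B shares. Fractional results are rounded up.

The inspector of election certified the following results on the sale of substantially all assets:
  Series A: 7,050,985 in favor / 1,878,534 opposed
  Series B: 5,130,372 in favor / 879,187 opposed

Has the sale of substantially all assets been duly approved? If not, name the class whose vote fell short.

Series A: 3/5 of 11746847 = 7048108.20, rounded up to 7048109; 7,048,109 required, 7,050,985 in favor — approved.
Series B: 2/3 of 7699152 = 5132768; 5,132,768 required, 5,130,372 in favor — not approved.

Not approved — the Series B shares did not give the required vote.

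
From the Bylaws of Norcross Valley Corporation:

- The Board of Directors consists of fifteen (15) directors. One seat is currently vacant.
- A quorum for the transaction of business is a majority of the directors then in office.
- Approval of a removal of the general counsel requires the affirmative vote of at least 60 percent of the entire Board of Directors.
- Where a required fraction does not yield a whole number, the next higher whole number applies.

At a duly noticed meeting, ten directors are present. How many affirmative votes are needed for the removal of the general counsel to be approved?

9

The removal of the general counsel requires three-fifths of the entire Board of Directors (15).
3/5 of 15 = 9.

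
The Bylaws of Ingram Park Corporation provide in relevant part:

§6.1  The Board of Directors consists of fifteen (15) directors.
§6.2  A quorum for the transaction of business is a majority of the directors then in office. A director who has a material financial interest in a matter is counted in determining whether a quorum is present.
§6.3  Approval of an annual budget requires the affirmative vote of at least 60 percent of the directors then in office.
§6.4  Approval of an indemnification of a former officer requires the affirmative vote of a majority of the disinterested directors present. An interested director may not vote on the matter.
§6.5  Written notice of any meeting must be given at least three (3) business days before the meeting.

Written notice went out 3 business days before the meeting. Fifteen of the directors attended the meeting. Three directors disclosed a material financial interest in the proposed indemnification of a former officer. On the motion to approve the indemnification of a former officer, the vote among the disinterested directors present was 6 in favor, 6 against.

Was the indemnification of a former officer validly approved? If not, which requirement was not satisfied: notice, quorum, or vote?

Notice: 3 business days given; 3 required (3 ≥ 3). Satisfied.
Quorum: 15 present (interested directors count toward quorum); quorum is 8. Satisfied.
Vote: the indemnification of a former officer requires a majority of the disinterested directors present (15 − 3 = 12). A majority of 12 is 7, so 7 affirmative votes are needed; 6 voted in favor. Not satisfied.

Invalid — vote requirement not satisfied.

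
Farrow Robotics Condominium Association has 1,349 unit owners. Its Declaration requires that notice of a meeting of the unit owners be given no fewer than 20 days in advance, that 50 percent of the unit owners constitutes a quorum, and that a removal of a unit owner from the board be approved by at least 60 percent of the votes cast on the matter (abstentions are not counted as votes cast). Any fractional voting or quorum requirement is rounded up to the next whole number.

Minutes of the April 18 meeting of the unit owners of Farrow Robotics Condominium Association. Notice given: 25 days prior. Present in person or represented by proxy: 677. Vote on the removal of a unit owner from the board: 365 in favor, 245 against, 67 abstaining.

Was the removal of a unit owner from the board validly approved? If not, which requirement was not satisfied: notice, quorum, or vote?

Invalid — vote requirement not satisfied.

Notice: 25 days given; 20 required. Satisfied.
Quorum: 50% of 1,349 = 674.50, rounded up to 675; 677 present. Satisfied.
Vote: requires three-fifths of the votes cast (677 − 67 abstaining = 610); 3/5 of 610 = 366, so 366 needed; 365 in favor. Not satisfied.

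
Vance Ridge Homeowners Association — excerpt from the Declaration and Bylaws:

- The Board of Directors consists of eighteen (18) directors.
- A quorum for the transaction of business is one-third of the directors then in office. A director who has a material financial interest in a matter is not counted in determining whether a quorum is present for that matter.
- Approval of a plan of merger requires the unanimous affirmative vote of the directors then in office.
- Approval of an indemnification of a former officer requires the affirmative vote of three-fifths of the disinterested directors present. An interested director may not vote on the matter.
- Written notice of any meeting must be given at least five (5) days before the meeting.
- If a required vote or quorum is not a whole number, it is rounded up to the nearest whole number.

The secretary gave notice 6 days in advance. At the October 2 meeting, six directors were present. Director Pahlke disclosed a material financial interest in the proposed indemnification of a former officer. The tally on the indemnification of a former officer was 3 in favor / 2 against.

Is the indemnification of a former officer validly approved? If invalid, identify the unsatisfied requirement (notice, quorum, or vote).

Notice: 6 days given; 5 required (6 ≥ 5). Satisfied.
Quorum: 6 present, but the 1 interested director does not count, leaving 5. Quorum is 6. Not satisfied.
Vote: the indemnification of a former officer requires three-fifths of the disinterested directors present (6 − 1 = 5). 3/5 of 5 = 3, so 3 affirmative votes are needed; 3 voted in favor. Satisfied. (Moot — without a quorum no business can be validly transacted.)

Invalid — quorum requirement not satisfied.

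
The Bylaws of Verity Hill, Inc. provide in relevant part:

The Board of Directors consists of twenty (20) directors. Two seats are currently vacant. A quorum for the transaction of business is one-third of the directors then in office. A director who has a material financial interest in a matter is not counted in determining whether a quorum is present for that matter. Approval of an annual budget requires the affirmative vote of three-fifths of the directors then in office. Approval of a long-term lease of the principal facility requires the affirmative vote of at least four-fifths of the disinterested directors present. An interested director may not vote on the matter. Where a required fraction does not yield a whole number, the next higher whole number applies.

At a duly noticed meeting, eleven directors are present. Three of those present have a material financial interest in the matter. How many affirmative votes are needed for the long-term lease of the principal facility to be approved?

The long-term lease of the principal facility requires four-fifths of the disinterested directors present (11 − 3 = 8).
4/5 of 8 = 6.40, rounded up to 7.

7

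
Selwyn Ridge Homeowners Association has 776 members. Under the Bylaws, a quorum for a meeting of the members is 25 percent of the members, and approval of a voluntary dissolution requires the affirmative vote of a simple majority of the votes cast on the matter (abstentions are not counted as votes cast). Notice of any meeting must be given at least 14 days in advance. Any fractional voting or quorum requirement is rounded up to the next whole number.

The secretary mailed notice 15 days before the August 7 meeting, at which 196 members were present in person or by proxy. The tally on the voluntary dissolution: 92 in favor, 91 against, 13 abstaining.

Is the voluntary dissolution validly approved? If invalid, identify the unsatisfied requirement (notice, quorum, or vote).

Notice: 15 days given; 14 required. Satisfied.
Quorum: 25% of 776 = 194; 196 present. Satisfied.
Vote: requires a majority of the votes cast (196 − 13 abstaining = 183); a majority of 183 is 92, so 92 needed; 92 in favor. Satisfied.

Valid — all requirements satisfied.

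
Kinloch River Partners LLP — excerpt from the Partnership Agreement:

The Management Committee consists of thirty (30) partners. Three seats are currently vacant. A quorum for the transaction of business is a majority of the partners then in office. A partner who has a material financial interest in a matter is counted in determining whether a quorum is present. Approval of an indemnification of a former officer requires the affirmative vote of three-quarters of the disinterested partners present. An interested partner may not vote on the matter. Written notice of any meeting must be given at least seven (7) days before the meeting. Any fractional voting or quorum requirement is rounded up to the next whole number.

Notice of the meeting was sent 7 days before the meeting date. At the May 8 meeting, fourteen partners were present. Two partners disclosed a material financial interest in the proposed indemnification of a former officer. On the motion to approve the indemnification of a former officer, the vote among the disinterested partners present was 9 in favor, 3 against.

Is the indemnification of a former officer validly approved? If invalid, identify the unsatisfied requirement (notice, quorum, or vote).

Valid — all requirements satisfied.

Notice: 7 days given; 7 required (7 ≥ 7). Satisfied.
Quorum: 14 present (interested partners count toward quorum); quorum is 14. Satisfied.
Vote: the indemnification of a former officer requires three-fourths of the disinterested partners present (14 − 2 = 12). 3/4 of 12 = 9, so 9 affirmative votes are needed; 9 voted in favor. Satisfied.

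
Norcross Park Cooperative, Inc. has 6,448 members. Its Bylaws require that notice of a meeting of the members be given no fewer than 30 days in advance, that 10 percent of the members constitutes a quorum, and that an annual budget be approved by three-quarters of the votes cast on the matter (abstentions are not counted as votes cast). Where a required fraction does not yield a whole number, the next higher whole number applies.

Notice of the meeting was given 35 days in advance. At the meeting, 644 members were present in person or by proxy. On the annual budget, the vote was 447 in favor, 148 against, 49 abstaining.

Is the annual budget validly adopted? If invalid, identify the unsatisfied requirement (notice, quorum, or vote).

Invalid — quorum requirement not satisfied.

Notice: 35 days given; 30 required. Satisfied.
Quorum: 10% of 6,448 = 644.80, rounded up to 645; 644 present. Not satisfied.
Vote: requires three-fourths of the votes cast (644 − 49 abstaining = 595); 3/4 of 595 = 446.25, rounded up to 447, so 447 needed; 447 in favor. Satisfied.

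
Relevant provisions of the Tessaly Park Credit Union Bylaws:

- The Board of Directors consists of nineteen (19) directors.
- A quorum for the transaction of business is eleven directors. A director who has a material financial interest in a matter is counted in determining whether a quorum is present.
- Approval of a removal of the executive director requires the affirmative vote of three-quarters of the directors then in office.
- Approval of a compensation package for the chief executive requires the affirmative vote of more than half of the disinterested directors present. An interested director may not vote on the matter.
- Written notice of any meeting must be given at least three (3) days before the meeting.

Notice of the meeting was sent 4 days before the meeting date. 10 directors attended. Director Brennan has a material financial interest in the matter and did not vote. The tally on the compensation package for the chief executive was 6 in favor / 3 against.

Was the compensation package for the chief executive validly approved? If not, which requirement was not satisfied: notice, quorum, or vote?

Notice: 4 days given; 3 required (4 ≥ 3). Satisfied.
Quorum: 10 present (interested directors count toward quorum); quorum is 11. Not satisfied.
Vote: the compensation package for the chief executive requires a majority of the disinterested directors present (10 − 1 = 9). A majority of 9 is 5, so 5 affirmative votes are needed; 6 voted in favor. Satisfied. (Moot — without a quorum no business can be validly transacted.)

Invalid — quorum requirement not satisfied.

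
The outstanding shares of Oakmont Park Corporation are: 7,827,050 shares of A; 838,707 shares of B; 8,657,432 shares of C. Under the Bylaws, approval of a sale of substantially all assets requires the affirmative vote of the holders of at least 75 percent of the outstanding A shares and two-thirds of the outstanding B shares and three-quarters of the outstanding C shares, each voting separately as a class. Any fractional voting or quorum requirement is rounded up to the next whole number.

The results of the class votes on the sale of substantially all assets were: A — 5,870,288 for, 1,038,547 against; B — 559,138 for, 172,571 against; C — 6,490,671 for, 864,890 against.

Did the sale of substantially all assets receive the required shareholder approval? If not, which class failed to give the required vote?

A: 3/4 of 7827050 = 5870287.50, rounded up to 5870288; 5,870,288 required, 5,870,288 in favor — approved.
B: 2/3 of 838707 = 559138; 559,138 required, 559,138 in favor — approved.
C: 3/4 of 8657432 = 6493074; 6,493,074 required, 6,490,671 in favor — not approved.

Not approved — the C shares did not give the required vote.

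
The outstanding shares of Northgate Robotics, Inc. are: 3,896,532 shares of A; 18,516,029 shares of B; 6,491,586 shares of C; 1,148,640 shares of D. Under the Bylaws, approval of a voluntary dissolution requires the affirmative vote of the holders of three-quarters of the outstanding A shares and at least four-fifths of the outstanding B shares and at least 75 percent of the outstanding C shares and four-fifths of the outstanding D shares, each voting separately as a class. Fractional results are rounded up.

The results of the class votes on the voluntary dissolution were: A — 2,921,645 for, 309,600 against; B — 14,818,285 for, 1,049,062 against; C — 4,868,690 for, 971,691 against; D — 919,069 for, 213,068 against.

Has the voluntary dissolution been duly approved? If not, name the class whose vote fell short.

Not approved — the A shares did not give the required vote.

A: 3/4 of 3896532 = 2922399; 2,922,399 required, 2,921,645 in favor — not approved.
B: 4/5 of 18516029 = 14812823.20, rounded up to 14812824; 14,812,824 required, 14,818,285 in favor — approved.
C: 3/4 of 6491586 = 4868689.50, rounded up to 4868690; 4,868,690 required, 4,868,690 in favor — approved.
D: 4/5 of 1148640 = 918912; 918,912 required, 919,069 in favor — approved.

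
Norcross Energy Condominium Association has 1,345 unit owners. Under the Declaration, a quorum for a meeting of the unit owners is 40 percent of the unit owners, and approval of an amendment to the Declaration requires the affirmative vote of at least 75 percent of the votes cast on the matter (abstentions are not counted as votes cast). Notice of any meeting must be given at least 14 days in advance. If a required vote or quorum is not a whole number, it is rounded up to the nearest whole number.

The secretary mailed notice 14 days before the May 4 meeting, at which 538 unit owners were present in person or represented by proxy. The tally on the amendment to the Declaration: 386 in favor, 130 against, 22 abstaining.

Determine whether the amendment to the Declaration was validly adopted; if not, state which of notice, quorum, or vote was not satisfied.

Notice: 14 days given; 14 required. Satisfied.
Quorum: 40% of 1,345 = 538; 538 present. Satisfied.
Vote: requires three-fourths of the votes cast (538 − 22 abstaining = 516); 3/4 of 516 = 387, so 387 needed; 386 in favor. Not satisfied.

Invalid — vote requirement not satisfied.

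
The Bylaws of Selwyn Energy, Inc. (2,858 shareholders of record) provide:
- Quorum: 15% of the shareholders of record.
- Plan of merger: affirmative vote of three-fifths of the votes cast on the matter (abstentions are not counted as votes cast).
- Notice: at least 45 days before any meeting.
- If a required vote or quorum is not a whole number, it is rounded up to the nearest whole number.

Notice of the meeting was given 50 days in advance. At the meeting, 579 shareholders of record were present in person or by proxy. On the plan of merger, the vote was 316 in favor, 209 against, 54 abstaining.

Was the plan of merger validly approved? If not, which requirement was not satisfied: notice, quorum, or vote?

Valid — all requirements satisfied.

Notice: 50 days given; 45 required. Satisfied.
Quorum: 15% of 2,858 = 428.70, rounded up to 429; 579 present. Satisfied.
Vote: requires three-fifths of the votes cast (579 − 54 abstaining = 525); 3/5 of 525 = 315, so 315 needed; 316 in favor. Satisfied.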